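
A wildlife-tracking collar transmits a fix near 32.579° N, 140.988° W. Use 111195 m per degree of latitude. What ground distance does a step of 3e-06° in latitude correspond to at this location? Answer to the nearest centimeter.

Along a meridian 3e-06° is 3e-06 × 111195 = 0.333585 m.
That is 0.333585 m = 33.358 cm.

33 centimeters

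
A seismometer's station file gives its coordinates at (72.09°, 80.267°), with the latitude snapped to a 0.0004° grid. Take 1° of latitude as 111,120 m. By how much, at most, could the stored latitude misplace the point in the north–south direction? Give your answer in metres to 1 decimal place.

22.2 metres

With a 0.0004° grid the true value lies within half a step, ±0.0004°/2 = ±0.0002°, of the stored one.
Along the meridian that is 0.0002° × 111120 m/° = 22.224 m.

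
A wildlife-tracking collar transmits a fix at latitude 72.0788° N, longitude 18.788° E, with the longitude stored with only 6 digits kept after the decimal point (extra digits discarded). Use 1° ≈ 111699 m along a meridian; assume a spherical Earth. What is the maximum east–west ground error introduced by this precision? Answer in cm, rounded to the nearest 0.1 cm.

3.4 cm

Truncating at 6 decimal places can drop up to a full unit in the last place, so the longitude may be off by as much as 1e-06°.
One degree of longitude at 72.0788° is 111699 × cos 72.0788° ≈ 111699 × 0.3077 = 34370.8 m.
So at most 1e-06° × 34370.8 ≈ 0.0343708 m east–west.
That is 0.0343708 m = 3.4371 cm.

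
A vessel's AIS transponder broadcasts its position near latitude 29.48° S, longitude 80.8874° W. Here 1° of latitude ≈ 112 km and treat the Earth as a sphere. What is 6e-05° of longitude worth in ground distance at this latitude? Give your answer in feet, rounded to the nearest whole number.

At 29.48° a degree of longitude is 112000 × cos 29.48° ≈ 97499.1 m, so 6e-05° corresponds to 5.84995 m.
In feet: 5.84995 m ÷ 0.3048 ≈ 19.193 ft.

19 feet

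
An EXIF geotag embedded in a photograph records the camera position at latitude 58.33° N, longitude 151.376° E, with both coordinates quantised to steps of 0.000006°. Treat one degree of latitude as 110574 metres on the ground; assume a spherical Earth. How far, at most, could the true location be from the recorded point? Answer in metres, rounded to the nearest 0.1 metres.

0.4 metres

With a 0.000006° grid the true value lies within half a step, ±0.000006°/2 = ±3e-06°, of the stored one.
Latitude error → 3e-06 × 110574 = 0.331722 m along the meridian.
East–west component at 58.33°: 3e-06° × 110574 × cos 58.33° ≈ 3e-06 × 58054.2 ≈ 0.174163 m.
Combining orthogonally: (0.331722² + 0.174163²)^½ ≈ 0.374663 m.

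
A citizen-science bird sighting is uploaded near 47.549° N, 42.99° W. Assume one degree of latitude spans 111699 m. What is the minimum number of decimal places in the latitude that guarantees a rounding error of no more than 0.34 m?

6 decimal places

One degree of latitude covers 111699 m.
Rounding to N decimal places gives at most 0.5 × 10⁻ᴺ degrees of error, i.e. 0.5 × 10⁻ᴺ × 111699 m.
Need 0.5 × 111699 × 10⁻ᴺ ≤ 0.34 → 10⁻ᴺ ≤ 6.088e-06, so N ≥ 5.22.
N = 5 would give 0.558 m (too coarse); N = 6 gives 0.0558 m ≤ 0.34 m.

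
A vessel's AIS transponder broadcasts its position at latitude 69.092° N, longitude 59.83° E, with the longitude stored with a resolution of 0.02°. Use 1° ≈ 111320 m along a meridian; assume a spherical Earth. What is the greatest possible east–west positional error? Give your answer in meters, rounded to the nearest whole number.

397 meters

With a 0.02° grid the true value lies within half a step, ±0.02°/2 = ±0.01°, of the stored one.
At latitude 69.092° a degree of longitude spans 111320 m × cos 69.092° = 111320 × 0.3569 ≈ 39726.6 m.
So at most 0.01° × 39726.6 ≈ 397.266 m east–west.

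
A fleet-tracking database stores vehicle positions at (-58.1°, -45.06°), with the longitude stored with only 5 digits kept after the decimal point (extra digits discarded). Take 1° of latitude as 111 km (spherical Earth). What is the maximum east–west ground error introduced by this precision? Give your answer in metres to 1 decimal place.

Truncating at 5 decimal places can drop up to a full unit in the last place, so the longitude may be off by as much as 1e-05°.
One degree of longitude at 58.1° is 111000 × cos 58.1° ≈ 111000 × 0.5284 = 58656.7 m.
Maximum E–W displacement: 1e-05 × 58656.7 = 0.586567 m.

0.6 metres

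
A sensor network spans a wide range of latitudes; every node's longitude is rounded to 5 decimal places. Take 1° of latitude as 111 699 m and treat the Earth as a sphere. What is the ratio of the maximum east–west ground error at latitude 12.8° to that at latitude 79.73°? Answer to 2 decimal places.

Rounding to 5 decimal places leaves the longitude within ±5e-06° of the true value.
At 12.8°: 5e-06° × 111699 × cos 12.8° = 5e-06 × 111699 × 0.9751 ≈ 0.54462 m.
At 79.73°: 5e-06° × 111699 × cos 79.73° = 5e-06 × 111699 × 0.1783 ≈ 0.099572 m.
The ratio reduces to cos 12.8° / cos 79.73° = 0.9751/0.1783 ≈ 5.4695.

5.47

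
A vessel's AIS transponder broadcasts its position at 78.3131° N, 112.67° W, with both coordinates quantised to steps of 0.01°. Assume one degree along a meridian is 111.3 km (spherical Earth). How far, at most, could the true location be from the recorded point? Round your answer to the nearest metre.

568 metres

With a 0.01° grid the true value lies within half a step, ±0.01°/2 = ±0.005°, of the stored one.
North–south component: 0.005° × 111300 = 556.5 m.
E–W at 78.3131°: 0.005° × 111300 × cos 78.3131° = 0.005 × 111300 × 0.2026 ≈ 112.727 m.
The two errors are perpendicular, so the maximum displacement is √(556.5² + 112.727²) ≈ 567.802 m.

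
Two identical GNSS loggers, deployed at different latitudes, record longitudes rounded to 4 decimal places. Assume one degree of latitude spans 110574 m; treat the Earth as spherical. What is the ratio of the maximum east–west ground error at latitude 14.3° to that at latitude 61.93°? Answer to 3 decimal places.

2.059

Rounding to 4 decimal places leaves the longitude within ±5e-05° of the true value.
At 14.3°: 5e-05° × 110574 × cos 14.3° = 5e-05 × 110574 × 0.9690 ≈ 5.3574 m.
At 61.93°: 5e-05° × 110574 × cos 61.93° = 5e-05 × 110574 × 0.4705 ≈ 2.6015 m.
Ratio: 5.3574 / 2.6015 = cos 14.3° / cos 61.93° ≈ 2.0593.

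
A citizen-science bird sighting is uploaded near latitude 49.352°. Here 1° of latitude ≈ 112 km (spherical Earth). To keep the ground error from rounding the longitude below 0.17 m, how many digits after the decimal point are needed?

At 49.352° one degree of longitude covers 112000 × cos 49.352° ≈ 112000 × 0.6514 ≈ 72957.9 m.
N decimal places → at most half a unit in the last place, 0.5 × 10⁻ᴺ° = 72957.9/2 × 10⁻ᴺ m.
Need 0.5 × 72957.9 × 10⁻ᴺ ≤ 0.17 → 10⁻ᴺ ≤ 4.660e-06, so N ≥ 5.33.
N = 5 would give 0.365 m (too coarse); N = 6 gives 0.0365 m ≤ 0.17 m.

6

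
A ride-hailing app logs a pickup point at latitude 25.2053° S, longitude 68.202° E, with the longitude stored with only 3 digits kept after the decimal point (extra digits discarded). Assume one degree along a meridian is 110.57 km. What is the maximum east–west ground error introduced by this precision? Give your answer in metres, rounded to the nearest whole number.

100 metres

Truncating at 3 decimal places can drop up to a full unit in the last place, so the longitude may be off by as much as 0.001°.
At latitude 25.2053° a degree of longitude spans 110570 m × cos 25.2053° = 110570 × 0.9048 ≈ 100042 m.
East–west error: 0.001° × 100042 m/° ≈ 100.042 m.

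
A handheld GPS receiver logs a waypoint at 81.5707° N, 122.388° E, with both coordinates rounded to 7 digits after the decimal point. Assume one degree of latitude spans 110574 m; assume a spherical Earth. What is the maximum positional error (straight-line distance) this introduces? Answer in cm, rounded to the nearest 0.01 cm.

0.56 cm

Rounding to 7 decimal places leaves each coordinate within ±5e-08° of the true value.
Latitude error → 5e-08 × 110574 = 0.0055287 m along the meridian.
Longitude error → 5e-08 × 110574 × cos 81.5707° = 5e-08 × 110574 × 0.1466 ≈ 0.000810446 m.
Worst case both components are at the extreme and orthogonal: √(0.0055287² + 0.000810446²) ≈ 0.00558779 m.
That is 0.00558779 m = 0.55878 cm.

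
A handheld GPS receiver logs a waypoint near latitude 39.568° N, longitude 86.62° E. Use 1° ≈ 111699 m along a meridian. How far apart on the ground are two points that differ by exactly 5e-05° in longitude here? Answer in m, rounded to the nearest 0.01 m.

One degree of longitude here spans 111699 × cos 39.568° = 111699 × 0.7709 ≈ 86105.3 m; 5e-05° of that is 4.30527 m.

4.31 m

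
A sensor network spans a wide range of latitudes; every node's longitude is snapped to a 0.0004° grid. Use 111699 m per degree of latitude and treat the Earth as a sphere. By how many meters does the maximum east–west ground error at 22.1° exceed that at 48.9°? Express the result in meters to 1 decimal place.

With a 0.0004° grid the true value lies within half a step, ±0.0004°/2 = ±0.0002°, of the stored one.
At 22.1°: 0.0002° × 111699 × cos 22.1° = 0.0002 × 111699 × 0.9265 ≈ 20.698 m.
At 48.9°: 0.0002° × 111699 × cos 48.9° = 0.0002 × 111699 × 0.6574 ≈ 14.686 m.
So the lower-latitude error exceeds the higher by 20.698 − 14.686 = 6.0128 m.

6.0 meters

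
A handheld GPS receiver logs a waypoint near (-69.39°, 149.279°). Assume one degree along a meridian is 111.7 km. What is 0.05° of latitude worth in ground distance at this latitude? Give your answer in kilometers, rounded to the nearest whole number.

0.05° × 111700 m/° = 5585 m.
That is 5585 m = 5.585 km.

6 kilometers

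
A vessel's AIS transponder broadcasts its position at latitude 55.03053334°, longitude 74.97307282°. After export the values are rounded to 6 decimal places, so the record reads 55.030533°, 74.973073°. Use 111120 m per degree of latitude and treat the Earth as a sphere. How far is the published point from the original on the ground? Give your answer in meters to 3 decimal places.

0.039 meters

The latitude changed by +0.00000034° and the longitude by -0.00000018°.
N–S: 0.00000034° × 111120 m/° = 0.0377808 m.
East–west at this latitude: -0.00000018° × 111120 × cos 55.0305° ≈ -0.00000018 × 63687.3 = -0.0114637 m.
Combined displacement = (0.0377808² + 0.0114637²)^½ ≈ 0.0394817 m.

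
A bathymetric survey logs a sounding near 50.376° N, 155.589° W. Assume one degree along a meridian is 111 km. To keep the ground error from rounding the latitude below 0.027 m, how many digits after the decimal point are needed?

7 decimal places

One degree of latitude covers 111000 m.
N decimal places → at most half a unit in the last place, 0.5 × 10⁻ᴺ° = 111000/2 × 10⁻ᴺ m.
Need 0.5 × 111000 × 10⁻ᴺ ≤ 0.027 → 10⁻ᴺ ≤ 4.865e-07, so N ≥ 6.31.
N = 6 would give 0.0555 m (too coarse); N = 7 gives 0.00555 m ≤ 0.027 m.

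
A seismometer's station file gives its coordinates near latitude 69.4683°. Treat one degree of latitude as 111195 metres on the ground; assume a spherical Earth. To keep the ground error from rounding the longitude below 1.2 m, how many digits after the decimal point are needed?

5 decimal places

At 69.4683° one degree of longitude covers 111195 × cos 69.4683° ≈ 111195 × 0.3507 ≈ 38998.9 m.
With N decimal places the half-ulp bound is 0.5·10⁻ᴺ°, or 0.5·10⁻ᴺ × 38998.9 m on the ground.
Setting 19499.5 × 10⁻ᴺ ≤ 1.2 gives 10ᴺ ≥ 1.625e+04, i.e. N ≥ 4.21.
At 4 places the error can reach 1.95 m, but 5 places keeps it to 0.195 m.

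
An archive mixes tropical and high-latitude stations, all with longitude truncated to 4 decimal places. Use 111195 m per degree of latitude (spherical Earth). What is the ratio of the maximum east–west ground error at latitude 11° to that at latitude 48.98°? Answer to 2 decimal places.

Truncating at 4 decimal places can drop up to a full unit in the last place, so the longitude may be off by as much as 0.0001°.
Error at 11° = 0.0001° × 111195 × cos 11° ≈ 11.12 × 0.9816 = 10.915 m.
Error at 48.98° = 0.0001° × 111195 × cos 48.98° ≈ 11.12 × 0.6563 = 7.298 m.
The ratio reduces to cos 11° / cos 48.98° = 0.9816/0.6563 ≈ 1.4956.

1.50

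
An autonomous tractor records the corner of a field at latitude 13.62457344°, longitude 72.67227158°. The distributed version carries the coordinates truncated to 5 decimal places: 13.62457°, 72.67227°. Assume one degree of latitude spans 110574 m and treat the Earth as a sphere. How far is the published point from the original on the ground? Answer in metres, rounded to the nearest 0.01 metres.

The latitude changed by +0.00000344° and the longitude by +0.00000158°.
North–south shift: 0.00000344 × 110574 = 0.380375 m.
East–west at this latitude: 0.00000158° × 110574 × cos 13.6246° ≈ 0.00000158 × 107462 = 0.169791 m.
Hypotenuse of the two orthogonal shifts: √(0.380375² + 0.169791²) = 0.41655 m.

0.42 metres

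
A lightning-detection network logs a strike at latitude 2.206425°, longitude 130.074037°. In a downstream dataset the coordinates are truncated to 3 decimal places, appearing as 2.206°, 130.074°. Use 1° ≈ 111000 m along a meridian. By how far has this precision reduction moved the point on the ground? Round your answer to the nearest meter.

Δlat = 2.206425 − 2.206 = +0.000425°; Δlon = 130.074037 − 130.074 = +0.000037°.
N–S: 0.000425° × 111000 m/° = 47.175 m.
East–west at this latitude: 0.000037° × 111000 × cos 2.206° ≈ 0.000037 × 110918 = 4.10396 m.
Distance: √(47.175² + 4.10396²) ≈ 47.3532 m.

47 meters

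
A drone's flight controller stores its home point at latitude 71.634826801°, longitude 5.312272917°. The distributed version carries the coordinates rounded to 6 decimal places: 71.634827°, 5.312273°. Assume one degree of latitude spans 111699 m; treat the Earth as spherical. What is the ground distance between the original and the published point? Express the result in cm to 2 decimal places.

2.24 cm

The latitude changed by -0.000000199° and the longitude by -0.000000083°.
North–south shift: -0.000000199 × 111699 = -0.0222281 m.
E–W at 71.6348°: -0.000000083° × 111699 × cos 71.6348° = -0.000000083 × 111699 × 0.3151 ≈ -0.00292104 m.
Distance: √(0.0222281² + 0.00292104²) ≈ 0.0224192 m.
That is 0.0224192 m = 2.2419 cm.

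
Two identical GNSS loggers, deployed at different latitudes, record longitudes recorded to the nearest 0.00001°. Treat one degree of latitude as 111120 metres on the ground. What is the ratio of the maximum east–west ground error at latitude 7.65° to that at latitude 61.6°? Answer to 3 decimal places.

2.084

Rounding to 5 decimal places leaves the longitude within ±5e-06° of the true value.
Error at 7.65° = 5e-06° × 111120 × cos 7.65° ≈ 0.5556 × 0.9911 = 0.55066 m.
Error at 61.6° = 5e-06° × 111120 × cos 61.6° ≈ 0.5556 × 0.4756 = 0.26426 m.
Ratio: 0.55066 / 0.26426 = cos 7.65° / cos 61.6° ≈ 2.0838.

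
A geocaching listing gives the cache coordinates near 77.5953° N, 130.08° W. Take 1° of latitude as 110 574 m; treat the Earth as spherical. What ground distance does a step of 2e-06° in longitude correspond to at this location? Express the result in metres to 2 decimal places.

One degree of longitude here spans 110574 × cos 77.5953° = 110574 × 0.2148 ≈ 23753 m; 2e-06° of that is 0.047506 m.

0.05 metres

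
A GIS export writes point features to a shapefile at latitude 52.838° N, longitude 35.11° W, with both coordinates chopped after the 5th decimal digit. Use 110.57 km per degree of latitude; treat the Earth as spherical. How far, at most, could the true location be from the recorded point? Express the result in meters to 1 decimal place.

Truncating at 5 decimal places can drop up to a full unit in the last place, so each coordinate may be off by as much as 1e-05°.
Latitude error → 1e-05 × 110570 = 1.1057 m along the meridian.
East–west component at 52.838°: 1e-05° × 110570 × cos 52.838° ≈ 1e-05 × 66792.1 ≈ 0.667921 m.
The two errors are perpendicular, so the maximum displacement is √(1.1057² + 0.667921²) ≈ 1.29178 m.

1.3 meters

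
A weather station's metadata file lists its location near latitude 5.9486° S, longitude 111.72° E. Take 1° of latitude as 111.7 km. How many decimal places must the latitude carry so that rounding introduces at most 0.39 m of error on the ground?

One degree of latitude covers 111700 m.
N decimal places → at most half a unit in the last place, 0.5 × 10⁻ᴺ° = 111700/2 × 10⁻ᴺ m.
Need 0.5 × 111700 × 10⁻ᴺ ≤ 0.39 → 10⁻ᴺ ≤ 6.983e-06, so N ≥ 5.16.
So 6 decimal places suffice (0.0558 m); 5 would allow up to 0.558 m.

6 decimal places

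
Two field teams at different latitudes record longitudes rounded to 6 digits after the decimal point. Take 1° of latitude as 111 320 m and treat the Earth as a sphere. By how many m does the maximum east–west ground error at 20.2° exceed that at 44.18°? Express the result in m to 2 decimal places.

Rounding to 6 decimal places leaves the longitude within ±5e-07° of the true value.
At 20.2°: 5e-07° × 111320 × cos 20.2° = 5e-07 × 111320 × 0.9385 ≈ 0.052237 m.
Error at 44.18° = 5e-07° × 111320 × cos 44.18° ≈ 0.05566 × 0.7172 = 0.039917 m.
So the lower-latitude error exceeds the higher by 0.052237 − 0.039917 = 0.01232 m.

0.01 m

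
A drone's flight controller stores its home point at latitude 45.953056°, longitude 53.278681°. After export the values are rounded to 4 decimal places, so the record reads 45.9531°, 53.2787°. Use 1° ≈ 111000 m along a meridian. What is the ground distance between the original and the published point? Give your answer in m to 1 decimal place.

The latitude changed by -0.000044° and the longitude by -0.000019°.
North–south shift: -0.000044 × 111000 = -4.884 m.
E–W at 45.9531°: -0.000019° × 111000 × cos 45.9531° = -0.000019 × 111000 × 0.6952 ≈ -1.46628 m.
Combined displacement = (4.884² + 1.46628²)^½ ≈ 5.09935 m.

5.1 m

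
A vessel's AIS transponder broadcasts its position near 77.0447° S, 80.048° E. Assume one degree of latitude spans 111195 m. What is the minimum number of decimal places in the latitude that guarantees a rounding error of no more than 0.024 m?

7

One degree of latitude covers 111195 m.
N decimal places → at most half a unit in the last place, 0.5 × 10⁻ᴺ° = 111195/2 × 10⁻ᴺ m.
Need 0.5 × 111195 × 10⁻ᴺ ≤ 0.024 → 10⁻ᴺ ≤ 4.317e-07, so N ≥ 6.36.
So 7 decimal places suffice (0.00556 m); 6 would allow up to 0.0556 m.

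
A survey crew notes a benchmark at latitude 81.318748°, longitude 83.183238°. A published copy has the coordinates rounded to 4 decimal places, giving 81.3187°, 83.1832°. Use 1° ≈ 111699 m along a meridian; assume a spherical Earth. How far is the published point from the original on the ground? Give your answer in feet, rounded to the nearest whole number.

18 feet

The latitude changed by +0.000048° and the longitude by +0.000038°.
N–S: 0.000048° × 111699 m/° = 5.36155 m.
East–west at this latitude: 0.000038° × 111699 × cos 81.3187° ≈ 0.000038 × 16859.6 = 0.640667 m.
Distance: √(5.36155² + 0.640667²) ≈ 5.39969 m.
In feet: 5.39969 m ÷ 0.3048 ≈ 17.716 ft.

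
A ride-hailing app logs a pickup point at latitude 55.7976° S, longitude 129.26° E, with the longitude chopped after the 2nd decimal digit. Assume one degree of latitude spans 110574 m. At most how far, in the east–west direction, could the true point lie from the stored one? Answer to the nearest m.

622 m

Truncating at 2 decimal places can drop up to a full unit in the last place, so the longitude may be off by as much as 0.01°.
One degree of longitude at 55.7976° is 110574 × cos 55.7976° ≈ 110574 × 0.5621 = 62155.6 m.
So at most 0.01° × 62155.6 ≈ 621.556 m east–west.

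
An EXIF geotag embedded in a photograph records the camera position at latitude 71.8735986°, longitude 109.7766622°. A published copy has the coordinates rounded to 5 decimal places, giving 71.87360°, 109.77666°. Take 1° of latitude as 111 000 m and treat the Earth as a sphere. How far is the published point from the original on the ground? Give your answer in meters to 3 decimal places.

Δlat = 71.8735986 − 71.87360 = -0.0000014°; Δlon = 109.7766622 − 109.77666 = +0.0000022°.
North–south shift: -0.0000014 × 111000 = -0.1554 m.
East–west at this latitude: 0.0000022° × 111000 × cos 71.8736° ≈ 0.0000022 × 34533.7 = 0.0759741 m.
Distance: √(0.1554² + 0.0759741²) ≈ 0.172978 m.

0.173 meters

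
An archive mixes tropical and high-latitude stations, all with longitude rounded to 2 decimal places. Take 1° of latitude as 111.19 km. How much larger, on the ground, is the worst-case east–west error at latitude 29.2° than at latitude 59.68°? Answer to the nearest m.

205 m

Rounding to 2 decimal places leaves the longitude within ±0.005° of the true value.
At 29.2°: 0.005° × 111190 × cos 29.2° = 0.005 × 111190 × 0.8729 ≈ 485.3 m.
At 59.68°: 0.005° × 111190 × cos 59.68° = 0.005 × 111190 × 0.5048 ≈ 280.66 m.
So the lower-latitude error exceeds the higher by 485.3 − 280.66 = 204.64 m.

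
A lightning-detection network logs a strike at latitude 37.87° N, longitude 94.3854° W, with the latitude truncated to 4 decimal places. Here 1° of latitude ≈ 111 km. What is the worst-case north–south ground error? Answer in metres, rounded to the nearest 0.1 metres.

11.1 metres

Truncating at 4 decimal places can drop up to a full unit in the last place, so the latitude may be off by as much as 0.0001°.
So the N–S error is at most 0.0001 × 111000 = 11.1 m.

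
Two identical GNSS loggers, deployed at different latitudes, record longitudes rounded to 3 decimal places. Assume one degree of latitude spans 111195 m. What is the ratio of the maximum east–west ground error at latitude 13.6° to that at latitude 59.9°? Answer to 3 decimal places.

1.938

Rounding to 3 decimal places leaves the longitude within ±0.0005° of the true value.
Error at 13.6° = 0.0005° × 111195 × cos 13.6° ≈ 55.598 × 0.9720 = 54.039 m.
At 59.9°: 0.0005° × 111195 × cos 59.9° = 0.0005 × 111195 × 0.5015 ≈ 27.883 m.
Ratio: 54.039 / 27.883 = cos 13.6° / cos 59.9° ≈ 1.9381.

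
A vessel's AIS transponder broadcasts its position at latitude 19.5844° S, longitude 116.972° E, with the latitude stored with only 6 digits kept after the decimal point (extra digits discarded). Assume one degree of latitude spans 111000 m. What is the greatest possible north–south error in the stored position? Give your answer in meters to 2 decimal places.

Truncating at 6 decimal places can drop up to a full unit in the last place, so the latitude may be off by as much as 1e-06°.
Along the meridian that is 1e-06° × 111000 m/° = 0.111 m.

0.11 meters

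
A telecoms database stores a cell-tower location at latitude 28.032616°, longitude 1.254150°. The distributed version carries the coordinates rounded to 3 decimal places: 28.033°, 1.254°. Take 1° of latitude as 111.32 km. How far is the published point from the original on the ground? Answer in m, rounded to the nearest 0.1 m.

Δlat = 28.032616 − 28.033 = -0.000384°; Δlon = 1.254150 − 1.254 = +0.000150°.
N–S: -0.000384° × 111320 m/° = -42.7469 m.
E–W at 28.033°: 0.000150° × 111320 × cos 28.033° = 0.000150 × 111320 × 0.8827 ≈ 14.7389 m.
Distance: √(42.7469² + 14.7389²) ≈ 45.2165 m.

45.2 m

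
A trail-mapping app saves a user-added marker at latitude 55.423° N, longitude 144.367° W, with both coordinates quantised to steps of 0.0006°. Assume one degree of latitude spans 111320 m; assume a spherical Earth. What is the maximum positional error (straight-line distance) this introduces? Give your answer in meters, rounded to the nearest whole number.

With a 0.0006° grid the true value lies within half a step, ±0.0006°/2 = ±0.0003°, of the stored one.
N–S: 0.0003° × 111320 m/° = 33.396 m.
E–W at 55.423°: 0.0003° × 111320 × cos 55.423° = 0.0003 × 111320 × 0.5675 ≈ 18.9527 m.
Combining orthogonally: (33.396² + 18.9527²)^½ ≈ 38.3992 m.

38 meters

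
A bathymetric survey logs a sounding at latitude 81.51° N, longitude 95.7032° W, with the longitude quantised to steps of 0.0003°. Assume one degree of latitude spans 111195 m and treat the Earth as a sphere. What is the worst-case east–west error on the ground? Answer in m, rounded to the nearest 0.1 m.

2.5 m

With a 0.0003° grid the true value lies within half a step, ±0.0003°/2 = ±0.00015°, of the stored one.
At latitude 81.51° a degree of longitude spans 111195 m × cos 81.51° = 111195 × 0.1476 ≈ 16416.5 m.
So at most 0.00015° × 16416.5 ≈ 2.46247 m east–west.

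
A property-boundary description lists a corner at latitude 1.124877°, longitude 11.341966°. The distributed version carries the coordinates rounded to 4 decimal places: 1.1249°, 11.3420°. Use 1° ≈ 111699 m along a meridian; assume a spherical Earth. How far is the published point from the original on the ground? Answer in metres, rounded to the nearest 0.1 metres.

Δlat = 1.124877 − 1.1249 = -0.000023°; Δlon = 11.341966 − 11.3420 = -0.000034°.
North–south shift: -0.000023 × 111699 = -2.56908 m.
E–W at 1.1249°: -0.000034° × 111699 × cos 1.1249° = -0.000034 × 111699 × 0.9998 ≈ -3.79703 m.
Combined displacement = (2.56908² + 3.79703²)^½ ≈ 4.5845 m.

4.6 metres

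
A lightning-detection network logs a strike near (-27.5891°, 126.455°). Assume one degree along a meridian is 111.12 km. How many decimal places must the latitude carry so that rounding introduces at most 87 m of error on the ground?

3

One degree of latitude covers 111120 m.
Rounding to N decimal places gives at most 0.5 × 10⁻ᴺ degrees of error, i.e. 0.5 × 10⁻ᴺ × 111120 m.
Setting 55560 × 10⁻ᴺ ≤ 87 gives 10ᴺ ≥ 638.6, i.e. N ≥ 2.81.
At 2 places the error can reach 556 m, but 3 places keeps it to 55.6 m.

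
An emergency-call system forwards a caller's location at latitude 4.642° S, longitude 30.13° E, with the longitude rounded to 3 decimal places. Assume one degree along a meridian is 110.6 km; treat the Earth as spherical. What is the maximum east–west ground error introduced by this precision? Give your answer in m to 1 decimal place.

Rounding to 3 decimal places leaves the longitude within ±0.0005° of the true value.
Parallels shrink by cos φ, so at 4.642° a degree of longitude is 110600 × 0.9967 ≈ 110237 m.
East–west error: 0.0005° × 110237 m/° ≈ 55.1186 m.

55.1 m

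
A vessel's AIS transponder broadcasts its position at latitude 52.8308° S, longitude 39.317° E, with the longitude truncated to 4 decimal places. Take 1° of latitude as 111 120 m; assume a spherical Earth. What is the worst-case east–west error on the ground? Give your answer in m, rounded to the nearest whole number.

7 m

Truncating at 4 decimal places can drop up to a full unit in the last place, so the longitude may be off by as much as 0.0001°.
One degree of longitude at 52.8308° is 111120 × cos 52.8308° ≈ 111120 × 0.6042 = 67135.5 m.
East–west error: 0.0001° × 67135.5 m/° ≈ 6.71355 m.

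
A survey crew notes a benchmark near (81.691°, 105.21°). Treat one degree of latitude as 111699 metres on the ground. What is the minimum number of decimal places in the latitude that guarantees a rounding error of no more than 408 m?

3

One degree of latitude covers 111699 m.
With N decimal places the half-ulp bound is 0.5·10⁻ᴺ°, or 0.5·10⁻ᴺ × 111699 m on the ground.
Setting 55849.5 × 10⁻ᴺ ≤ 408 gives 10ᴺ ≥ 136.9, i.e. N ≥ 2.14.
N = 2 would give 558 m (too coarse); N = 3 gives 55.8 m ≤ 408 m.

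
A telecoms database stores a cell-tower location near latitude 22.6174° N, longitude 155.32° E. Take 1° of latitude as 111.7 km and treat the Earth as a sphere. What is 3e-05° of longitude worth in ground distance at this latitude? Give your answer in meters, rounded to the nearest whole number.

At 22.6174° a degree of longitude is 111700 × cos 22.6174° ≈ 103110 m, so 3e-05° corresponds to 3.09329 m.

3 meters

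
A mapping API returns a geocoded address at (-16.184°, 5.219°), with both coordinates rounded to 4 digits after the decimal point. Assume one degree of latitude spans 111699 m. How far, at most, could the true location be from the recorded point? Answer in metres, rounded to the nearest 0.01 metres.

Rounding to 4 decimal places leaves each coordinate within ±5e-05° of the true value.
Latitude error → 5e-05 × 111699 = 5.58495 m along the meridian.
East–west component at 16.184°: 5e-05° × 111699 × cos 16.184° ≈ 5e-05 × 107273 ≈ 5.36363 m.
Worst case both components are at the extreme and orthogonal: √(5.58495² + 5.36363²) ≈ 7.74339 m.

7.74 metres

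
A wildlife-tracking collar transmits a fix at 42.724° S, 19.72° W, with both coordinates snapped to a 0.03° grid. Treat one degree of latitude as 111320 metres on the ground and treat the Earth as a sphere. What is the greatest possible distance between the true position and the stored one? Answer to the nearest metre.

With a 0.03° grid the true value lies within half a step, ±0.03°/2 = ±0.015°, of the stored one.
North–south component: 0.015° × 111320 = 1669.8 m.
East–west component at 42.724°: 0.015° × 111320 × cos 42.724° ≈ 0.015 × 81779.1 ≈ 1226.69 m.
Worst case both components are at the extreme and orthogonal: √(1669.8² + 1226.69²) ≈ 2071.95 m.

2072 metres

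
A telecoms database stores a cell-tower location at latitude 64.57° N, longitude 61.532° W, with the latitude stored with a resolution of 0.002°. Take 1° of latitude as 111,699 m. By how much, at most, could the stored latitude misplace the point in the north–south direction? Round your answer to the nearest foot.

With a 0.002° grid the true value lies within half a step, ±0.002°/2 = ±0.001°, of the stored one.
So the N–S error is at most 0.001 × 111699 = 111.699 m.
Converting: 111.699 m × 3.2808 ft/m ≈ 366.47 ft.

366 feet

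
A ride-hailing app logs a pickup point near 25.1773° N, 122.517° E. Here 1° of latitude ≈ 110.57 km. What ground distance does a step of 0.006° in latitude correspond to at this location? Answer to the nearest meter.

Along a meridian 0.006° is 0.006 × 110570 = 663.42 m.

663 meters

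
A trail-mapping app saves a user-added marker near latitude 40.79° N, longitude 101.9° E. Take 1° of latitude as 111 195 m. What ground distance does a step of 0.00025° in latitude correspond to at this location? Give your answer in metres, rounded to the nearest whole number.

0.00025° × 111195 m/° = 27.7988 m.

28 metres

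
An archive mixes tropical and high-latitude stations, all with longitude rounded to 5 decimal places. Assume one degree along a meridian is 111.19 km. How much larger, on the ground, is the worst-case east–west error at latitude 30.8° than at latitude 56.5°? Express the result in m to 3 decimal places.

0.171 m

Rounding to 5 decimal places leaves the longitude within ±5e-06° of the true value.
Error at 30.8° = 5e-06° × 111190 × cos 30.8° ≈ 0.55595 × 0.8590 = 0.47754 m.
At 56.5°: 5e-06° × 111190 × cos 56.5° = 5e-06 × 111190 × 0.5519 ≈ 0.30685 m.
So the lower-latitude error exceeds the higher by 0.47754 − 0.30685 = 0.17069 m.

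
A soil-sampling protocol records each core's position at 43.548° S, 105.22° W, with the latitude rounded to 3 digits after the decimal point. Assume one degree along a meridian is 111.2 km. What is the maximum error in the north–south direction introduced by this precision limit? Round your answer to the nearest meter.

Rounding to 3 decimal places leaves the latitude within ±0.0005° of the true value.
North–south distance: 0.0005° × 111200 m/° = 55.6 m.

56 meters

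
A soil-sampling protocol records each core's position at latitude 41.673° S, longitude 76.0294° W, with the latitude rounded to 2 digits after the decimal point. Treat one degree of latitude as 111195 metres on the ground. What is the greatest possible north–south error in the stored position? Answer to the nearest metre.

Rounding to 2 decimal places leaves the latitude within ±0.005° of the true value.
Along the meridian that is 0.005° × 111195 m/° = 555.975 m.

556 metres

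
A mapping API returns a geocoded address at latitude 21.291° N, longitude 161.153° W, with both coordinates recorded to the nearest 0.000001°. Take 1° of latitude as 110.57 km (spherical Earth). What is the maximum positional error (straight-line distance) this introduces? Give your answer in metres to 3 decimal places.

Rounding to 6 decimal places leaves each coordinate within ±5e-07° of the true value.
N–S: 5e-07° × 110570 m/° = 0.055285 m.
Longitude error → 5e-07 × 110570 × cos 21.291° = 5e-07 × 110570 × 0.9317 ≈ 0.0515117 m.
The two errors are perpendicular, so the maximum displacement is √(0.055285² + 0.0515117²) ≈ 0.0755638 m.

0.076 metres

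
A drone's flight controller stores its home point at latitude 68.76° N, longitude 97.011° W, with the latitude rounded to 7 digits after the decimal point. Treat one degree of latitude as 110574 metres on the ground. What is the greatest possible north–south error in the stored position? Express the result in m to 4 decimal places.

0.0055 m

Rounding to 7 decimal places leaves the latitude within ±5e-08° of the true value.
So the N–S error is at most 5e-08 × 110574 = 0.0055287 m.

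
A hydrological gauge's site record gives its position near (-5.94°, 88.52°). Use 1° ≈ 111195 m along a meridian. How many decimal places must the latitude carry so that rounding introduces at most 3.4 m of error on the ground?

5

One degree of latitude covers 111195 m.
Rounding to N decimal places gives at most 0.5 × 10⁻ᴺ degrees of error, i.e. 0.5 × 10⁻ᴺ × 111195 m.
Setting 55597.5 × 10⁻ᴺ ≤ 3.4 gives 10ᴺ ≥ 1.635e+04, i.e. N ≥ 4.21.
At 4 places the error can reach 5.56 m, but 5 places keeps it to 0.556 m.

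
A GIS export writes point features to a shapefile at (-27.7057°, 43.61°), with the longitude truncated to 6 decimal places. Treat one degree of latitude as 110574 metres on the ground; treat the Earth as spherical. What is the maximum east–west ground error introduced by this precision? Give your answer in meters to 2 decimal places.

0.10 meters

Truncating at 6 decimal places can drop up to a full unit in the last place, so the longitude may be off by as much as 1e-06°.
Parallels shrink by cos φ, so at 27.7057° a degree of longitude is 110574 × 0.8853 ≈ 97896.4 m.
So at most 1e-06° × 97896.4 ≈ 0.0978964 m east–west.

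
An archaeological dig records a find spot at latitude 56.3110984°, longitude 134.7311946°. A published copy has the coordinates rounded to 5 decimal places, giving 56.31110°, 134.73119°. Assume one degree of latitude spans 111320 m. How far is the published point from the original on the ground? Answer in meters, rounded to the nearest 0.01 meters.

0.34 meters

Δlat = 56.3110984 − 56.31110 = -0.0000016°; Δlon = 134.7311946 − 134.73119 = +0.0000046°.
N–S: -0.0000016° × 111320 m/° = -0.178112 m.
East–west at this latitude: 0.0000046° × 111320 × cos 56.3111° ≈ 0.0000046 × 61747.3 = 0.284038 m.
Distance: √(0.178112² + 0.284038²) ≈ 0.335263 m.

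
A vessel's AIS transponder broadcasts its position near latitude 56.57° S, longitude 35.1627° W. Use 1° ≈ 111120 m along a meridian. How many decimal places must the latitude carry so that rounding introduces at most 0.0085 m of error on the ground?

7

One degree of latitude covers 111120 m.
With N decimal places the half-ulp bound is 0.5·10⁻ᴺ°, or 0.5·10⁻ᴺ × 111120 m on the ground.
Need 0.5 × 111120 × 10⁻ᴺ ≤ 0.0085 → 10⁻ᴺ ≤ 1.530e-07, so N ≥ 6.82.
At 6 places the error can reach 0.0556 m, but 7 places keeps it to 0.00556 m.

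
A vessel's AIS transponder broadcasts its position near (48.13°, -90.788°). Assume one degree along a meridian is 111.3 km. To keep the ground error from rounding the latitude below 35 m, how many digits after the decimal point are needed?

4 decimal places

One degree of latitude covers 111300 m.
Rounding to N decimal places gives at most 0.5 × 10⁻ᴺ degrees of error, i.e. 0.5 × 10⁻ᴺ × 111300 m.
Setting 55650 × 10⁻ᴺ ≤ 35 gives 10ᴺ ≥ 1590, i.e. N ≥ 3.20.
N = 3 would give 55.6 m (too coarse); N = 4 gives 5.57 m ≤ 35 m.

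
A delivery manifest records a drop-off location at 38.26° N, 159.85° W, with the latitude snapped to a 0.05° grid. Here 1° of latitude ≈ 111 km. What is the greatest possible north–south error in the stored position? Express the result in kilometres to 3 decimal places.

With a 0.05° grid the true value lies within half a step, ±0.05°/2 = ±0.025°, of the stored one.
North–south distance: 0.025° × 111000 m/° = 2775 m.
That is 2775 m = 2.775 km.

2.775 kilometres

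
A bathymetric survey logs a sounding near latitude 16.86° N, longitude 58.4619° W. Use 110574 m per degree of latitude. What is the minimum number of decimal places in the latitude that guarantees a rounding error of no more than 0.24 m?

6 decimal places

One degree of latitude covers 110574 m.
With N decimal places the half-ulp bound is 0.5·10⁻ᴺ°, or 0.5·10⁻ᴺ × 110574 m on the ground.
Need 0.5 × 110574 × 10⁻ᴺ ≤ 0.24 → 10⁻ᴺ ≤ 4.341e-06, so N ≥ 5.36.
So 6 decimal places suffice (0.0553 m); 5 would allow up to 0.553 m.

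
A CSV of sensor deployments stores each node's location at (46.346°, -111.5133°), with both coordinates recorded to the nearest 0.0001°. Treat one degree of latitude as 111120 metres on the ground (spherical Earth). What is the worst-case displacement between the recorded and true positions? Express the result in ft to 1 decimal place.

Rounding to 4 decimal places leaves each coordinate within ±5e-05° of the true value.
N–S: 5e-05° × 111120 m/° = 5.556 m.
Longitude error → 5e-05 × 111120 × cos 46.346° = 5e-05 × 111120 × 0.6903 ≈ 3.83532 m.
The two errors are perpendicular, so the maximum displacement is √(5.556² + 3.83532²) ≈ 6.75121 m.
Converting: 6.75121 m × 3.2808 ft/m ≈ 22.15 ft.

22.1 ft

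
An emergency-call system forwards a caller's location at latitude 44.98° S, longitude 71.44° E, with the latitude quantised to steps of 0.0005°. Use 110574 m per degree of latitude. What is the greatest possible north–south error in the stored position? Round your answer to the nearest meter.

28 meters

With a 0.0005° grid the true value lies within half a step, ±0.0005°/2 = ±0.00025°, of the stored one.
North–south distance: 0.00025° × 110574 m/° = 27.6435 m.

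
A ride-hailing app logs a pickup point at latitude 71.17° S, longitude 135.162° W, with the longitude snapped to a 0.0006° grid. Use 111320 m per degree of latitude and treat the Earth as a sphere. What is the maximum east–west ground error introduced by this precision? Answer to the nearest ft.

With a 0.0006° grid the true value lies within half a step, ±0.0006°/2 = ±0.0003°, of the stored one.
One degree of longitude at 71.17° is 111320 × cos 71.17° ≈ 111320 × 0.3228 = 35929.8 m.
East–west error: 0.0003° × 35929.8 m/° ≈ 10.7789 m.
Converting: 10.7789 m × 3.2808 ft/m ≈ 35.364 ft.

35 ft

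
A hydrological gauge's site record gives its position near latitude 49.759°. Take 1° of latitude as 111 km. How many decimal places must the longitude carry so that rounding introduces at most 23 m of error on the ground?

At 49.759° one degree of longitude covers 111000 × cos 49.759° ≈ 111000 × 0.6460 ≈ 71706.5 m.
N decimal places → at most half a unit in the last place, 0.5 × 10⁻ᴺ° = 71706.5/2 × 10⁻ᴺ m.
Need 0.5 × 71706.5 × 10⁻ᴺ ≤ 23 → 10⁻ᴺ ≤ 6.415e-04, so N ≥ 3.19.
So 4 decimal places suffice (3.59 m); 3 would allow up to 35.9 m.

4 decimal places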